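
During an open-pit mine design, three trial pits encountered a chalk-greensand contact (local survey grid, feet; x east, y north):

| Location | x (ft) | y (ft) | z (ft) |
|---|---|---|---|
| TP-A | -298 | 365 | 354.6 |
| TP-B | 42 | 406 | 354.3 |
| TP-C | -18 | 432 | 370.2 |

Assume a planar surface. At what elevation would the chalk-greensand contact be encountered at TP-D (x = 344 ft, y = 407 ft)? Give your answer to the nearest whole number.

Two edge vectors: TP-A→TP-B = (340, 41, -0.3), TP-A→TP-C = (280, 67, 15.6).
Normal n = (TP-A→TP-B) × (TP-A→TP-C) = (659.7, -5388, 11300).
So ∂z/∂x = −n_x/n_z = −0.05838 and ∂z/∂y = −n_y/n_z = 0.47681.
Intercept c from TP-A: 354.6 − 17.40 − 174.04 = 163.17.
At (344, 407): z = −20.1 + 194.1 + 163.17 = 337.1 ft.

337 ft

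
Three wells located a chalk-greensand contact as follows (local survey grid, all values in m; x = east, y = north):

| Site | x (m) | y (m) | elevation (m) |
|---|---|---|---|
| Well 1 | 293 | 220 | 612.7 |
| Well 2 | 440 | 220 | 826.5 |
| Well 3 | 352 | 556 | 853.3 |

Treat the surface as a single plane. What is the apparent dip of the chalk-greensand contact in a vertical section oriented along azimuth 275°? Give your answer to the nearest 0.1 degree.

Two edge vectors: Well 1→Well 2 = (147, 0, 213.8), Well 1→Well 3 = (59, 336, 240.6).
Normal n = (Well 1→Well 2) × (Well 1→Well 3) = (-71836.8, -22754, 49392).
So ∂z/∂x = −n_x/n_z = 1.45442 and ∂z/∂y = −n_y/n_z = 0.46068.
Unit vector along 275° is (sin 275°, cos 275°) = (-0.9962, 0.0872).
Slope in that direction = a·(-0.9962) + b·(0.0872) = −1.40874.
Apparent dip = arctan|1.40874| = 54.6° (true dip is 56.8°, so apparent ≤ true as expected).

54.6°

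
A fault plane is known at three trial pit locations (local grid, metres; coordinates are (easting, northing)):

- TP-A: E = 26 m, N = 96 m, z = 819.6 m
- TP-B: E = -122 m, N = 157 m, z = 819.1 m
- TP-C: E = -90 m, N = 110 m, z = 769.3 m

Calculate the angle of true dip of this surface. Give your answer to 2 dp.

Two edge vectors: TP-A→TP-B = (-148, 61, -0.5), TP-A→TP-C = (-116, 14, -50.3).
Normal n = (TP-A→TP-B) × (TP-A→TP-C) = (-3061.3, -7386.4, 5004).
So ∂z/∂E = −n_x/n_z = 0.61177 and ∂z/∂N = −n_y/n_z = 1.47610.
Gradient magnitude |∇z| = √(a² + b²) = √(0.37426 + 2.17887) = 1.59785.
True dip = arctan(1.59785) = 57.96°, dipping toward SSW (azimuth ≈ 203°).

57.96°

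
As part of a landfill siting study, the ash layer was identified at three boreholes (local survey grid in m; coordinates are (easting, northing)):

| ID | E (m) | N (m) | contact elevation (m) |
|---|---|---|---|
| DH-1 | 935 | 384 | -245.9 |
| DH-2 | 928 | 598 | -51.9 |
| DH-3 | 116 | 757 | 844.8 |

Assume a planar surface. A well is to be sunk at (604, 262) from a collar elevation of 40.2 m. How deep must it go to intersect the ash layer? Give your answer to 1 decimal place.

84.2 m

Two edge vectors: DH-1→DH-2 = (-7, 214, 194), DH-1→DH-3 = (-819, 373, 1090.7).
Normal n = (DH-1→DH-2) × (DH-1→DH-3) = (161047.8, -151251.1, 172655).
So ∂z/∂E = −n_x/n_z = −0.93277 and ∂z/∂N = −n_y/n_z = 0.87603.
Intercept c from DH-1: -245.9 + 872.14 − 336.40 = 289.85.
At (604, 262): z_contact = −563.39 + 229.52 + 289.85 = -44.03 m.
Depth below ground = 40.2 − (-44.03) = 84.2 m.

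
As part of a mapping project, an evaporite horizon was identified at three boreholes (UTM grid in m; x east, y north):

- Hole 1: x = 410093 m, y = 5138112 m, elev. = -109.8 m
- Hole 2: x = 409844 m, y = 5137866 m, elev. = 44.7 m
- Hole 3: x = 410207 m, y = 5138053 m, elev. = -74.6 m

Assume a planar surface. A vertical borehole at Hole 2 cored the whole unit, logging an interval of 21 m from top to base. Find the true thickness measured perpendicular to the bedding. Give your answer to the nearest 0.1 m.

17.9 m

Let the plane be z = a·x + b·y + c.
Hole 2−Hole 1: −249a − 246b = 154.5;  Hole 3−Hole 1: 114a − 59b = 35.2.
Solving gives a = −0.01068, b = −0.61724.
|∇z| = √(a²+b²) = 0.61733, so dip δ = arctan(0.61733) = 31.69°.
True thickness = vertical thickness × cos δ = 21 × cos 31.69° = 17.9 m.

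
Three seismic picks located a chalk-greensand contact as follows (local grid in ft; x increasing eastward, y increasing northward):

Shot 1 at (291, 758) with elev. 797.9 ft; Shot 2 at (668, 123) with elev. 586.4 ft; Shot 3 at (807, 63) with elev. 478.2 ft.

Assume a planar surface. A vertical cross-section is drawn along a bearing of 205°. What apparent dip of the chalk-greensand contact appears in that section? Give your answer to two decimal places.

27.38°

Two edge vectors: Shot 1→Shot 2 = (377, -635, -211.5), Shot 1→Shot 3 = (516, -695, -319.7).
Normal n = (Shot 1→Shot 2) × (Shot 1→Shot 3) = (56017, 11392.9, 65645).
So ∂z/∂x = −n_x/n_z = −0.85333 and ∂z/∂y = −n_y/n_z = −0.17355.
Unit vector along 205° is (sin 205°, cos 205°) = (-0.4226, -0.9063).
Slope in that direction = a·(-0.4226) + b·(-0.9063) = 0.51793.
Apparent dip = arctan|0.51793| = 27.38° (true dip is 41.0°, so apparent ≤ true as expected).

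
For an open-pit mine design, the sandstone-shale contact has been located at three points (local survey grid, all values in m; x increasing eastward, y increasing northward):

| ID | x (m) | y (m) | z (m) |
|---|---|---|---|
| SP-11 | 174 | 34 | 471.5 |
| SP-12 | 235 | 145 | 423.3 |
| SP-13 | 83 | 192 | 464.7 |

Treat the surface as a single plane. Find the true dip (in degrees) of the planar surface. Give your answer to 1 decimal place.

Two edge vectors: SP-11→SP-12 = (61, 111, -48.2), SP-11→SP-13 = (-91, 158, -6.8).
Normal n = (SP-11→SP-12) × (SP-11→SP-13) = (6860.8, 4801, 19739).
So ∂z/∂x = −n_x/n_z = −0.34758 and ∂z/∂y = −n_y/n_z = −0.24322.
Gradient magnitude |∇z| = √(a² + b²) = √(0.12081 + 0.05916) = 0.42423.
True dip = arctan(0.42423) = 23.0°, dipping toward NE (azimuth ≈ 055°).

23.0°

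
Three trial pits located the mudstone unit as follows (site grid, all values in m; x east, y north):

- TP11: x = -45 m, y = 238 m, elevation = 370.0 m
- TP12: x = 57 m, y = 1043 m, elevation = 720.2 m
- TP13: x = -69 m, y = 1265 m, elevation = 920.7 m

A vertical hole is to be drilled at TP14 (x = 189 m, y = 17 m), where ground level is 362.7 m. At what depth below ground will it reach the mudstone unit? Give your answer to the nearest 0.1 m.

Let the plane be z = a·x + b·y + c.
TP12−TP11: 102a + 805b = 350.2;  TP13−TP11: −24a + 1027b = 550.7.
Solving gives a = −0.674260, b = 0.520465.
Then c = 370 − a·-45 − b·238 = 215.79.
At (189, 17): z_contact = −127.44 + 8.85 + 215.79 = 97.20 m.
Depth below ground = 362.7 − 97.20 = 265.5 m.

265.5 m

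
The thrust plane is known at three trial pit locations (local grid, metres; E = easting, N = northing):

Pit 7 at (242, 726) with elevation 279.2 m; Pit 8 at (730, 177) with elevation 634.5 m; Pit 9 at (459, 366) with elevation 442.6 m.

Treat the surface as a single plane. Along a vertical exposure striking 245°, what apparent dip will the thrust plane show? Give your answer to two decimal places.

30.65°

Let the plane be z = a·E + b·N + c.
Pit 8−Pit 7: 488a − 549b = 355.3;  Pit 9−Pit 7: 217a − 360b = 163.4.
Solving gives a = 0.67557, b = −0.04667.
Unit vector along 245° is (sin 245°, cos 245°) = (-0.9063, -0.4226).
Slope in that direction = a·(-0.9063) + b·(-0.4226) = −0.59255.
Apparent dip = arctan|0.59255| = 30.65° (true dip is 34.1°, so apparent ≤ true as expected).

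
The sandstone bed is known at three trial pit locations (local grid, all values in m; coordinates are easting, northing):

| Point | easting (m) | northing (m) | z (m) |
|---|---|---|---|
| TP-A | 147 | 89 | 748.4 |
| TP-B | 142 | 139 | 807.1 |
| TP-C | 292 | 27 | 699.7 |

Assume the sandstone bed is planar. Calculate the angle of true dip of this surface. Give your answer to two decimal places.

50.29°

Let the plane be z = a·easting + b·northing + c.
TP-B−TP-A: −5a + 50b = 58.7;  TP-C−TP-A: 145a − 62b = −48.7.
Solving gives a = 0.17354, b = 1.19135.
Gradient magnitude |∇z| = √(a² + b²) = √(0.03012 + 1.41933) = 1.20393.
True dip = arctan(1.20393) = 50.29°, dipping toward S (azimuth ≈ 188°).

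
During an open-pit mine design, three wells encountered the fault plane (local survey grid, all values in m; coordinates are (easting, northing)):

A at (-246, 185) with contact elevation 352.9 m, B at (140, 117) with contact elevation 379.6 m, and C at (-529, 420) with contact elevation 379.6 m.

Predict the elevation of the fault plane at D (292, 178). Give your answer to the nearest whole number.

Two edge vectors: A→B = (386, -68, 26.7), A→C = (-283, 235, 26.7).
Normal n = (A→B) × (A→C) = (-8090.1, -17862.3, 71466).
So ∂z/∂E = −n_x/n_z = 0.11320 and ∂z/∂N = −n_y/n_z = 0.24994.
Intercept c from A: 352.9 + 27.85 − 46.24 = 334.51.
At (292, 178): z = 33.1 + 44.5 + 334.51 = 412.1 m.

412 m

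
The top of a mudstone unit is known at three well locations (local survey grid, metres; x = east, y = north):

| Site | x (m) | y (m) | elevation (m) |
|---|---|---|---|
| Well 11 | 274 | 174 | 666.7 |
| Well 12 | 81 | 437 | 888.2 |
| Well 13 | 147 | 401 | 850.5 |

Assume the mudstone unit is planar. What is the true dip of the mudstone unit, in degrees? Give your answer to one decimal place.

Two edge vectors: Well 11→Well 12 = (-193, 263, 221.5), Well 11→Well 13 = (-127, 227, 183.8).
Normal n = (Well 11→Well 12) × (Well 11→Well 13) = (-1941.1, 7342.9, -10410).
So ∂z/∂x = −n_x/n_z = −0.18646 and ∂z/∂y = −n_y/n_z = 0.70537.
Gradient magnitude |∇z| = √(a² + b²) = √(0.03477 + 0.49755) = 0.72960.
True dip = arctan(0.72960) = 36.1°, dipping toward SSE (azimuth ≈ 165°).

36.1°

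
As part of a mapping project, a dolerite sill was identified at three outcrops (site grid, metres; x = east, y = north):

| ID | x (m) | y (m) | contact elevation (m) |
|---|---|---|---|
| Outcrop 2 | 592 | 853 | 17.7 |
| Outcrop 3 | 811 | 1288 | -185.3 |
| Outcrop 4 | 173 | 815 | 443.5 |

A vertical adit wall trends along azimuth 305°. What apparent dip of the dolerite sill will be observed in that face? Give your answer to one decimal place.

Let the plane be z = a·x + b·y + c.
Outcrop 3−Outcrop 2: 219a + 435b = −203;  Outcrop 4−Outcrop 2: −419a − 38b = 425.8.
Solving gives a = −1.02050, b = 0.04710.
Unit vector along 305° is (sin 305°, cos 305°) = (-0.8192, 0.5736).
Slope in that direction = a·(-0.8192) + b·(0.5736) = 0.86296.
Apparent dip = arctan|0.86296| = 40.8° (true dip is 45.6°, so apparent ≤ true as expected).

40.8°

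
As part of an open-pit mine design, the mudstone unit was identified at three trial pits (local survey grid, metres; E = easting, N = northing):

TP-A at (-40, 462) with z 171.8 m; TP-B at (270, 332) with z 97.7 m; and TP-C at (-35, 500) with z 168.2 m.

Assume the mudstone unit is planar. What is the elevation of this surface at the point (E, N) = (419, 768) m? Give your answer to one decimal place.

32.2 m

Let the plane be z = a·E + b·N + c.
TP-B−TP-A: 310a − 130b = −74.1;  TP-C−TP-A: 5a + 38b = −3.6.
Solving gives a = −0.26418, b = −0.05998.
Then c = 171.8 − a·-40 − b·462 = 188.94.
At (419, 768): z = −110.7 − 46.1 + 188.94 = 32.2 m.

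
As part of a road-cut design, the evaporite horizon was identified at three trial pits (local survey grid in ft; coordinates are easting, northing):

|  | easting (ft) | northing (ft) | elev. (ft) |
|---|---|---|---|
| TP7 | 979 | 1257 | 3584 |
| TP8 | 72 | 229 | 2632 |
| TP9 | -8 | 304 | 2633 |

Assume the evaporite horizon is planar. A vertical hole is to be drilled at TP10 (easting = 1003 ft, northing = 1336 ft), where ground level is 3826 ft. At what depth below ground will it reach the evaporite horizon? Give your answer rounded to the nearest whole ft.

Two edge vectors: TP7→TP8 = (-907, -1028, -952), TP7→TP9 = (-987, -953, -951).
Normal n = (TP7→TP8) × (TP7→TP9) = (70372, 77067, -150265).
So ∂z/∂easting = −n_x/n_z = 0.46832 and ∂z/∂northing = −n_y/n_z = 0.51287.
Intercept c from TP7: 3584 − 458.48 − 644.68 = 2480.83.
At (1003, 1336): z_contact = 469.7 + 685.2 + 2480.83 = 3635.8 ft.
Depth below ground = 3826 − 3635.8 = 190 ft.

190 ft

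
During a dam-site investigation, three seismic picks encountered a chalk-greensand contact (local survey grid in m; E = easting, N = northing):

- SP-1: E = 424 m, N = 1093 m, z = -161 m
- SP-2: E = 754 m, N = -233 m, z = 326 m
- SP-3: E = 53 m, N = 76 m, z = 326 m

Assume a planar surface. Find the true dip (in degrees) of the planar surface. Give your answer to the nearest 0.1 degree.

24.3°

Let the plane be z = a·E + b·N + c.
SP-2−SP-1: 330a − 1326b = 487;  SP-3−SP-1: −371a − 1017b = 487.
Solving gives a = −0.18184, b = −0.41252.
Gradient magnitude |∇z| = √(a² + b²) = √(0.03307 + 0.17018) = 0.45082.
True dip = arctan(0.45082) = 24.3°, dipping toward NNE (azimuth ≈ 024°).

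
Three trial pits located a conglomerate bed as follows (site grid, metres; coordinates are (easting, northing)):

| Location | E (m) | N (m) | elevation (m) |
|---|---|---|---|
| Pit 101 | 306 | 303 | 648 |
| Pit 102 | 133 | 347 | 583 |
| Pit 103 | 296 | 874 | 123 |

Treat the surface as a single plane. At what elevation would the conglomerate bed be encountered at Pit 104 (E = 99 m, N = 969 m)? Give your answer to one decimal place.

7.8 m

Two edge vectors: Pit 101→Pit 102 = (-173, 44, -65), Pit 101→Pit 103 = (-10, 571, -525).
Normal n = (Pit 101→Pit 102) × (Pit 101→Pit 103) = (14015, -90175, -98343).
So ∂z/∂E = −n_x/n_z = 0.14251 and ∂z/∂N = −n_y/n_z = −0.91694.
Intercept c from Pit 101: 648 − 43.61 + 277.83 = 882.23.
At (99, 969): z = 14.1 − 888.5 + 882.23 = 7.8 m.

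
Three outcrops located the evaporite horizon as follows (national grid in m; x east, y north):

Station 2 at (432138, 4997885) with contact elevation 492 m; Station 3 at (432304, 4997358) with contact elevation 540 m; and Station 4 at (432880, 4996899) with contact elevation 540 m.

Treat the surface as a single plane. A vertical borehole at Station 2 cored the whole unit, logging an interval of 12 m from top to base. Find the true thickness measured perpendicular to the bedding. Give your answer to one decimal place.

11.9 m

Let the plane be z = a·x + b·y + c.
Station 3−Station 2: 166a − 527b = 48;  Station 4−Station 2: 742a − 986b = 48.
Solving gives a = −0.09690, b = −0.12161.
|∇z| = √(a²+b²) = 0.15549, so dip δ = arctan(0.15549) = 8.84°.
True thickness = vertical thickness × cos δ = 12 × cos 8.84° = 11.9 m.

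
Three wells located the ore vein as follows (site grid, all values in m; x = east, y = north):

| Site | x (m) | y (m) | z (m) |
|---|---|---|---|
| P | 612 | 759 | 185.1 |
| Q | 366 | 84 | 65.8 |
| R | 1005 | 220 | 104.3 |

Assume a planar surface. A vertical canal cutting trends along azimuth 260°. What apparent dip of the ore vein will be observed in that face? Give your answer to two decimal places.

Let the plane be z = a·x + b·y + c.
Q−P: −246a − 675b = −119.3;  R−P: 393a − 539b = −80.8.
Solving gives a = 0.02454, b = 0.16780.
Unit vector along 260° is (sin 260°, cos 260°) = (-0.9848, -0.1736).
Slope in that direction = a·(-0.9848) + b·(-0.1736) = −0.05330.
Apparent dip = arctan|0.05330| = 3.05° (true dip is 9.6°, so apparent ≤ true as expected).

3.05°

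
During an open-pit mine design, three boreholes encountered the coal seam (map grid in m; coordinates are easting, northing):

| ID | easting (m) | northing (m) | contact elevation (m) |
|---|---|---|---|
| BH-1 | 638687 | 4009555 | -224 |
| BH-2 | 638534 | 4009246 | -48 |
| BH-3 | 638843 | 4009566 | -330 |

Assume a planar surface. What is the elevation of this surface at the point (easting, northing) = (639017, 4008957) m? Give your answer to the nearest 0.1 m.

-298.2 m

Let the plane be z = a·easting + b·northing + c.
BH-2−BH-1: −153a − 309b = 176;  BH-3−BH-1: 156a + 11b = −106.
Solving gives a = −0.662453516, b = −0.241568324.
Then c = -224 − a·638687 − b·4009555 = 1391457.93.
At (639017, 4008957): z = −423319.1 − 968437.0 + 1391457.93 = -298.2 m.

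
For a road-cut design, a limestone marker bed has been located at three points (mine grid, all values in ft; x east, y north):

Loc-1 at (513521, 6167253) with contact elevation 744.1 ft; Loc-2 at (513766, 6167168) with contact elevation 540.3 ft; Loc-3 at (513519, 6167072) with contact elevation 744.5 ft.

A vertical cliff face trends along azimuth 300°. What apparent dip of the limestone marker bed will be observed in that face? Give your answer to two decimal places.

35.82°

Let the plane be z = a·x + b·y + c.
Loc-2−Loc-1: 245a − 85b = −203.8;  Loc-3−Loc-1: −2a − 181b = 0.4.
Solving gives a = −0.82942, b = 0.00695.
Unit vector along 300° is (sin 300°, cos 300°) = (-0.8660, 0.5000).
Slope in that direction = a·(-0.8660) + b·(0.5000) = 0.72178.
Apparent dip = arctan|0.72178| = 35.82° (true dip is 39.7°, so apparent ≤ true as expected).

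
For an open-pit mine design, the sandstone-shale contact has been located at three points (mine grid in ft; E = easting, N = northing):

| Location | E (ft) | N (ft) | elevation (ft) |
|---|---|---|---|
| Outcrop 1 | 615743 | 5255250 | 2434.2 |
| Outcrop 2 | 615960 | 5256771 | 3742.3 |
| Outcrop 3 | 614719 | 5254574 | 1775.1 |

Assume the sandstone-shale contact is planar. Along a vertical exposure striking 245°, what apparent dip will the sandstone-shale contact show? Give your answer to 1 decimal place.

23.5°

Two edge vectors: Outcrop 1→Outcrop 2 = (217, 1521, 1308.1), Outcrop 1→Outcrop 3 = (-1024, -676, -659.1).
Normal n = (Outcrop 1→Outcrop 2) × (Outcrop 1→Outcrop 3) = (-118215.5, -1196469.7, 1410812).
So ∂z/∂E = −n_x/n_z = 0.08379 and ∂z/∂N = −n_y/n_z = 0.84807.
Unit vector along 245° is (sin 245°, cos 245°) = (-0.9063, -0.4226).
Slope in that direction = a·(-0.9063) + b·(-0.4226) = −0.43435.
Apparent dip = arctan|0.43435| = 23.5° (true dip is 40.4°, so apparent ≤ true as expected).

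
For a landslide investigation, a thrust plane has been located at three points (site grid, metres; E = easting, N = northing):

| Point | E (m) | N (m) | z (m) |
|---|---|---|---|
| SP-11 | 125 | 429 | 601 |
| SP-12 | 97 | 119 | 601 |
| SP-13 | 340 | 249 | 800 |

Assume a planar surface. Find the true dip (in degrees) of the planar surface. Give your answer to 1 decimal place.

Let the plane be z = a·E + b·N + c.
SP-12−SP-11: −28a − 310b = 0;  SP-13−SP-11: 215a − 180b = 199.
Solving gives a = 0.86051, b = −0.07772.
Gradient magnitude |∇z| = √(a² + b²) = √(0.74048 + 0.00604) = 0.86401.
True dip = arctan(0.86401) = 40.8°, dipping toward W (azimuth ≈ 275°).

40.8°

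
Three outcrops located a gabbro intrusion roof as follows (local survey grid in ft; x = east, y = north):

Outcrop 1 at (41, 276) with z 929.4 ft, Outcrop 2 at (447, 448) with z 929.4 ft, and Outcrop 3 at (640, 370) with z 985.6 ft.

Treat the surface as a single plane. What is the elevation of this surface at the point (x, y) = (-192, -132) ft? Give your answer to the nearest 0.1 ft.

Two edge vectors: Outcrop 1→Outcrop 2 = (406, 172, 0), Outcrop 1→Outcrop 3 = (599, 94, 56.2).
Normal n = (Outcrop 1→Outcrop 2) × (Outcrop 1→Outcrop 3) = (9666.4, -22817.2, -64864).
So ∂z/∂x = −n_x/n_z = 0.14903 and ∂z/∂y = −n_y/n_z = −0.35177.
Intercept c from Outcrop 1: 929.4 − 6.11 + 97.09 = 1020.38.
At (-192, -132): z = −28.6 + 46.4 + 1020.38 = 1038.2 ft.

1038.2 ft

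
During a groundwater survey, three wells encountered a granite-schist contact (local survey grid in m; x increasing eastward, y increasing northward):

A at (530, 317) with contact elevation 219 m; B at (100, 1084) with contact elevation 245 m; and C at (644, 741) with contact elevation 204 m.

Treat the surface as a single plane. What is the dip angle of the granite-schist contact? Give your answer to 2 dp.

4.83°

Let the plane be z = a·x + b·y + c.
B−A: −430a + 767b = 26;  C−A: 114a + 424b = −15.
Solving gives a = −0.08352, b = −0.01292.
Gradient magnitude |∇z| = √(a² + b²) = √(0.00697 + 0.00017) = 0.08451.
True dip = arctan(0.08451) = 4.83°, dipping toward E (azimuth ≈ 081°).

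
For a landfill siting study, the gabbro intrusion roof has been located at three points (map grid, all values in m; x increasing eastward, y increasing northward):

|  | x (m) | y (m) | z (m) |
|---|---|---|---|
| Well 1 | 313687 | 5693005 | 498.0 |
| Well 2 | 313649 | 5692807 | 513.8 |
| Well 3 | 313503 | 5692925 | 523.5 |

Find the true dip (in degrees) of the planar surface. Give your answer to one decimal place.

Let the plane be z = a·x + b·y + c.
Well 2−Well 1: −38a − 198b = 15.8;  Well 3−Well 1: −184a − 80b = 25.5.
Solving gives a = −0.11335, b = −0.05804.
Gradient magnitude |∇z| = √(a² + b²) = √(0.01285 + 0.00337) = 0.12735.
True dip = arctan(0.12735) = 7.3°, dipping toward ENE (azimuth ≈ 063°).

7.3°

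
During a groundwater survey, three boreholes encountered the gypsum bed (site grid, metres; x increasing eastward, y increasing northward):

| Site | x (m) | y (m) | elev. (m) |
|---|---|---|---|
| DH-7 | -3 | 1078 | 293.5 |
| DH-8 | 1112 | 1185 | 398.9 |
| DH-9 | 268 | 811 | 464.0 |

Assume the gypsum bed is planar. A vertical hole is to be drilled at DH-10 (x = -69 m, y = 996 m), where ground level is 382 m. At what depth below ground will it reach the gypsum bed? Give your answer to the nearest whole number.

Let the plane be z = a·x + b·y + c.
DH-8−DH-7: 1115a + 107b = 105.4;  DH-9−DH-7: 271a − 267b = 170.5.
Solving gives a = 0.14198, b = −0.49447.
Then c = 293.5 − a·-3 − b·1078 = 826.96.
At (-69, 996): z_contact = −9.8 − 492.5 + 826.96 = 324.7 m.
Depth below ground = 382 − 324.7 = 57 m.

57 m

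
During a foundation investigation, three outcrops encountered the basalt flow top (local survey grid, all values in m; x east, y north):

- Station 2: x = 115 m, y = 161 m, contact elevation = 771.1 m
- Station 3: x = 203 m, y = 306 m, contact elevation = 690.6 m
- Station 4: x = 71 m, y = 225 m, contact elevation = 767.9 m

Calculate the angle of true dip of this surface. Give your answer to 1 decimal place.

Two edge vectors: Station 2→Station 3 = (88, 145, -80.5), Station 2→Station 4 = (-44, 64, -3.2).
Normal n = (Station 2→Station 3) × (Station 2→Station 4) = (4688, 3823.6, 12012).
So ∂z/∂x = −n_x/n_z = −0.39028 and ∂z/∂y = −n_y/n_z = −0.31832.
Gradient magnitude |∇z| = √(a² + b²) = √(0.15232 + 0.10132) = 0.50363.
True dip = arctan(0.50363) = 26.7°, dipping toward NE (azimuth ≈ 051°).

26.7°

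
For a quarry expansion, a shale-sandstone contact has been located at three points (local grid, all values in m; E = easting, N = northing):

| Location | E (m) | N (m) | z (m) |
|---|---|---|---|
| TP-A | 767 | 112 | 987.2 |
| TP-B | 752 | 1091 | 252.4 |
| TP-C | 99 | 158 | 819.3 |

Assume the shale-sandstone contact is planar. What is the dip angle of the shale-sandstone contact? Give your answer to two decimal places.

37.73°

Two edge vectors: TP-A→TP-B = (-15, 979, -734.8), TP-A→TP-C = (-668, 46, -167.9).
Normal n = (TP-A→TP-B) × (TP-A→TP-C) = (-130573.3, 488327.9, 653282).
So ∂z/∂E = −n_x/n_z = 0.19987 and ∂z/∂N = −n_y/n_z = −0.74750.
Gradient magnitude |∇z| = √(a² + b²) = √(0.03995 + 0.55876) = 0.77376.
True dip = arctan(0.77376) = 37.73°, dipping toward NNW (azimuth ≈ 345°).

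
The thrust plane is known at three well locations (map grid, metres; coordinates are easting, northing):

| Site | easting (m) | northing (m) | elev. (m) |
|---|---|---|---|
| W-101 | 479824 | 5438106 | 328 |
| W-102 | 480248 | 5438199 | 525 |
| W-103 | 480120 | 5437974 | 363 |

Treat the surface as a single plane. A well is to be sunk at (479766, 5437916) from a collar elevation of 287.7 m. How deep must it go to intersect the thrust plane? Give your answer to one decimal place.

78.9 m

Let the plane be z = a·easting + b·northing + c.
W-102−W-101: 424a + 93b = 197;  W-103−W-101: 296a − 132b = 35.
Solving gives a = 0.350423972, b = 0.520647696.
Then c = 328 − a·479824 − b·5438106 = −2999151.19.
At (479766, 5437916): z_contact = 168121.51 + 2831238.43 − 2999151.19 = 208.75 m.
Depth below ground = 287.7 − 208.75 = 78.9 m.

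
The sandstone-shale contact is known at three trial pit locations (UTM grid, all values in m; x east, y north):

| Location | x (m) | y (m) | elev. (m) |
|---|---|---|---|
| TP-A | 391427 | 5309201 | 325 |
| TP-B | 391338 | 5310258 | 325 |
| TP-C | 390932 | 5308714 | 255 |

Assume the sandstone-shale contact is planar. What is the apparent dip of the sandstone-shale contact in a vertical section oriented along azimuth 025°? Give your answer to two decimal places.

3.73°

Two edge vectors: TP-A→TP-B = (-89, 1057, 0), TP-A→TP-C = (-495, -487, -70).
Normal n = (TP-A→TP-B) × (TP-A→TP-C) = (-73990, -6230, 566558).
So ∂z/∂x = −n_x/n_z = 0.13060 and ∂z/∂y = −n_y/n_z = 0.01100.
Unit vector along 025° is (sin 25°, cos 25°) = (0.4226, 0.9063).
Slope in that direction = a·(0.4226) + b·(0.9063) = 0.06516.
Apparent dip = arctan|0.06516| = 3.73° (true dip is 7.5°, so apparent ≤ true as expected).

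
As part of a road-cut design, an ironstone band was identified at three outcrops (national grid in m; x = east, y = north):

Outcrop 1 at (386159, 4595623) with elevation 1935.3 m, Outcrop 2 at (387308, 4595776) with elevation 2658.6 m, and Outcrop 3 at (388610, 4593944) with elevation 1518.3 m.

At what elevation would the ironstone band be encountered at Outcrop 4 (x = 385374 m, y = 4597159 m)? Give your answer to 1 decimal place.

Two edge vectors: Outcrop 1→Outcrop 2 = (1149, 153, 723.3), Outcrop 1→Outcrop 3 = (2451, -1679, -417).
Normal n = (Outcrop 1→Outcrop 2) × (Outcrop 1→Outcrop 3) = (1150619.7, 2251941.3, -2304174).
So ∂z/∂x = −n_x/n_z = 0.499363199 and ∂z/∂y = −n_y/n_z = 0.977331269.
Intercept c from Outcrop 1: 1935.3 − 192833.59 − 4491446.06 = −4682344.35.
At (385374, 4597159): z = 192441.6 + 4492947.2 − 4682344.35 = 3044.5 m.

3044.5 m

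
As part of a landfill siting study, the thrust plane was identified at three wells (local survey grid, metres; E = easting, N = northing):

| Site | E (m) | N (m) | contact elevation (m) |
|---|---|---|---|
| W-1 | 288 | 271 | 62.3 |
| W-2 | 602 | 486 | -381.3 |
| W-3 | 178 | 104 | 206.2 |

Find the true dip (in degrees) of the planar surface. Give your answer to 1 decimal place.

56.4°

Two edge vectors: W-1→W-2 = (314, 215, -443.6), W-1→W-3 = (-110, -167, 143.9).
Normal n = (W-1→W-2) × (W-1→W-3) = (-43142.7, 3611.4, -28788).
So ∂z/∂E = −n_x/n_z = −1.49863 and ∂z/∂N = −n_y/n_z = 0.12545.
Gradient magnitude |∇z| = √(a² + b²) = √(2.24591 + 0.01574) = 1.50388.
True dip = arctan(1.50388) = 56.4°, dipping toward E (azimuth ≈ 095°).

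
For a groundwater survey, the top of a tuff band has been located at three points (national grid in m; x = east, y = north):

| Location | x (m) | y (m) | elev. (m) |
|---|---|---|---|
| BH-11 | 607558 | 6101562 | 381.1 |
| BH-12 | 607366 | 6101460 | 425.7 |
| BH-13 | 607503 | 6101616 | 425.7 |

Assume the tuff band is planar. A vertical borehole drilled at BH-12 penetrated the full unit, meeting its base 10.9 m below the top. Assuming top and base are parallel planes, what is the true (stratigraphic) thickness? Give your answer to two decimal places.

Two edge vectors: BH-11→BH-12 = (-192, -102, 44.6), BH-11→BH-13 = (-55, 54, 44.6).
Normal n = (BH-11→BH-12) × (BH-11→BH-13) = (-6957.6, 6110.2, -15978).
So ∂z/∂x = −n_x/n_z = −0.43545 and ∂z/∂y = −n_y/n_z = 0.38241.
|∇z| = √(a²+b²) = 0.57953, so dip δ = arctan(0.57953) = 30.09°.
True thickness = vertical thickness × cos δ = 10.9 × cos 30.09° = 9.43 m.

9.43 m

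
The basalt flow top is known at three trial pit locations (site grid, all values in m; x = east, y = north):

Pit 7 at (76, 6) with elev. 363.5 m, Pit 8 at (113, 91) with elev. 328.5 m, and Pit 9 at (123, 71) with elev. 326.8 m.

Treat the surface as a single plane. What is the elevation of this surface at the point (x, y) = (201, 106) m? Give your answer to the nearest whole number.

Two edge vectors: Pit 7→Pit 8 = (37, 85, -35), Pit 7→Pit 9 = (47, 65, -36.7).
Normal n = (Pit 7→Pit 8) × (Pit 7→Pit 9) = (-844.5, -287.1, -1590).
So ∂z/∂x = −n_x/n_z = −0.53113 and ∂z/∂y = −n_y/n_z = −0.18057.
Intercept c from Pit 7: 363.5 + 40.37 + 1.08 = 404.95.
At (201, 106): z = −106.8 − 19.1 + 404.95 = 279.1 m.

279 m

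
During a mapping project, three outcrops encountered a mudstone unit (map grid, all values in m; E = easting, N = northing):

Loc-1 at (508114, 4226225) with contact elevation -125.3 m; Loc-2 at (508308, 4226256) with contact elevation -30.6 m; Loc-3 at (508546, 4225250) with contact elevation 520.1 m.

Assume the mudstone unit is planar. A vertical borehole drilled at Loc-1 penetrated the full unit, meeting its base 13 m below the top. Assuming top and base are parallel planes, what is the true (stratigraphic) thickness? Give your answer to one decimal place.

10.7 m

Let the plane be z = a·E + b·N + c.
Loc-2−Loc-1: 194a + 31b = 94.7;  Loc-3−Loc-1: 432a − 975b = 645.4.
Solving gives a = 0.55465, b = −0.41620.
|∇z| = √(a²+b²) = 0.69344, so dip δ = arctan(0.69344) = 34.74°.
True thickness = vertical thickness × cos δ = 13 × cos 34.74° = 10.7 m.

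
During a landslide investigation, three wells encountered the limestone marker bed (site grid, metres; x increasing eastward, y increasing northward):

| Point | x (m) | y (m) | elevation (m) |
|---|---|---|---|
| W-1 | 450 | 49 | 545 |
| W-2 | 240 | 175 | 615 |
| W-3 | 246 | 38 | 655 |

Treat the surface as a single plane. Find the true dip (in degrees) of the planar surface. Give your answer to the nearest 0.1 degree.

31.4°

Let the plane be z = a·x + b·y + c.
W-2−W-1: −210a + 126b = 70;  W-3−W-1: −204a − 11b = 110.
Solving gives a = −0.52224, b = −0.31484.
Gradient magnitude |∇z| = √(a² + b²) = √(0.27273 + 0.09913) = 0.60980.
True dip = arctan(0.60980) = 31.4°, dipping toward ENE (azimuth ≈ 059°).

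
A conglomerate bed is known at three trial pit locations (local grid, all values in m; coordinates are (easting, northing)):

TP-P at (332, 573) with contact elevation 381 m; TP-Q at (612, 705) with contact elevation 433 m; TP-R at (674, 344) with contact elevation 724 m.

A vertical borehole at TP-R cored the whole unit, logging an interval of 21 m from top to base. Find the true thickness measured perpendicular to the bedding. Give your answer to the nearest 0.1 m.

Two edge vectors: TP-P→TP-Q = (280, 132, 52), TP-P→TP-R = (342, -229, 343).
Normal n = (TP-P→TP-Q) × (TP-P→TP-R) = (57184, -78256, -109264).
So ∂z/∂E = −n_x/n_z = 0.52336 and ∂z/∂N = −n_y/n_z = −0.71621.
|∇z| = √(a²+b²) = 0.88705, so dip δ = arctan(0.88705) = 41.57°.
True thickness = vertical thickness × cos δ = 21 × cos 41.57° = 15.7 m.

15.7 m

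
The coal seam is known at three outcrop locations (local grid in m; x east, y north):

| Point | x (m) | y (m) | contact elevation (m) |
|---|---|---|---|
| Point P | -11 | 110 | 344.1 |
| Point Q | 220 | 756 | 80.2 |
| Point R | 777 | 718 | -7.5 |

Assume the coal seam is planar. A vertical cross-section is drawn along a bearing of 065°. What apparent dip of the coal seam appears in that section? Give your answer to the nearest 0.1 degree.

Let the plane be z = a·x + b·y + c.
Point Q−Point P: 231a + 646b = −263.9;  Point R−Point P: 788a + 608b = −351.6.
Solving gives a = −0.18091, b = −0.34382.
Unit vector along 065° is (sin 65°, cos 65°) = (0.9063, 0.4226).
Slope in that direction = a·(0.9063) + b·(0.4226) = −0.30926.
Apparent dip = arctan|0.30926| = 17.2° (true dip is 21.2°, so apparent ≤ true as expected).

17.2°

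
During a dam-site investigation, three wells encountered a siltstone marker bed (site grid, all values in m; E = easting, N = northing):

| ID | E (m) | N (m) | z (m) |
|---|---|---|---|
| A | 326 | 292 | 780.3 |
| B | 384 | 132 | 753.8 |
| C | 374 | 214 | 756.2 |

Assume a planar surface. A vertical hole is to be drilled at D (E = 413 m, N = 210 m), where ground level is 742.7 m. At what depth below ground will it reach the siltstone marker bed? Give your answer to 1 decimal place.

8.4 m

Let the plane be z = a·E + b·N + c.
B−A: 58a − 160b = −26.5;  C−A: 48a − 78b = −24.1.
Solving gives a = −0.56686, b = −0.03986.
Then c = 780.3 − a·326 − b·292 = 976.73.
At (413, 210): z_contact = −234.11 − 8.37 + 976.73 = 734.25 m.
Depth below ground = 742.7 − 734.25 = 8.4 m.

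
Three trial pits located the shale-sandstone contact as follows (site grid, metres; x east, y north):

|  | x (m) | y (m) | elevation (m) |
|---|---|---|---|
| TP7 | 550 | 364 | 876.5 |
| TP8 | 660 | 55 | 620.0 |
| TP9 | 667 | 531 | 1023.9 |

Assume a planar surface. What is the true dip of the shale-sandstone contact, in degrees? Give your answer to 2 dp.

Let the plane be z = a·x + b·y + c.
TP8−TP7: 110a − 309b = −256.5;  TP9−TP7: 117a + 167b = 147.4.
Solving gives a = 0.04972, b = 0.84780.
Gradient magnitude |∇z| = √(a² + b²) = √(0.00247 + 0.71876) = 0.84926.
True dip = arctan(0.84926) = 40.34°, dipping toward S (azimuth ≈ 183°).

40.34°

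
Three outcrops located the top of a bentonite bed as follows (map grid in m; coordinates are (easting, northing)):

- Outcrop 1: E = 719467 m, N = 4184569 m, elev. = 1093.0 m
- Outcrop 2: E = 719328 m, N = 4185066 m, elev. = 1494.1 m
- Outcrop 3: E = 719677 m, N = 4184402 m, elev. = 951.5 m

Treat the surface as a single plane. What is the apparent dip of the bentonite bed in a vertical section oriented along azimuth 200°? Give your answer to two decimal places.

Two edge vectors: Outcrop 1→Outcrop 2 = (-139, 497, 401.1), Outcrop 1→Outcrop 3 = (210, -167, -141.5).
Normal n = (Outcrop 1→Outcrop 2) × (Outcrop 1→Outcrop 3) = (-3341.8, 64562.5, -81157).
So ∂z/∂E = −n_x/n_z = −0.04118 and ∂z/∂N = −n_y/n_z = 0.79553.
Unit vector along 200° is (sin 200°, cos 200°) = (-0.3420, -0.9397).
Slope in that direction = a·(-0.3420) + b·(-0.9397) = −0.73347.
Apparent dip = arctan|0.73347| = 36.26° (true dip is 38.5°, so apparent ≤ true as expected).

36.26°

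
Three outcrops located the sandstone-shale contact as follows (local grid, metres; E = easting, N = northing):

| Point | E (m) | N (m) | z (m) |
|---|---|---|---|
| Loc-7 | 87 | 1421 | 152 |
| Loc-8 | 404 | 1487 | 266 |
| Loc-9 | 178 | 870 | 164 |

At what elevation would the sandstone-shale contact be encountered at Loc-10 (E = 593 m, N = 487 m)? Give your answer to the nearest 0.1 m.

296.2 m

Two edge vectors: Loc-7→Loc-8 = (317, 66, 114), Loc-7→Loc-9 = (91, -551, 12).
Normal n = (Loc-7→Loc-8) × (Loc-7→Loc-9) = (63606, 6570, -180673).
So ∂z/∂E = −n_x/n_z = 0.352050 and ∂z/∂N = −n_y/n_z = 0.036364.
Intercept c from Loc-7: 152 − 30.63 − 51.67 = 69.70.
At (593, 487): z = 208.8 + 17.7 + 69.70 = 296.2 m.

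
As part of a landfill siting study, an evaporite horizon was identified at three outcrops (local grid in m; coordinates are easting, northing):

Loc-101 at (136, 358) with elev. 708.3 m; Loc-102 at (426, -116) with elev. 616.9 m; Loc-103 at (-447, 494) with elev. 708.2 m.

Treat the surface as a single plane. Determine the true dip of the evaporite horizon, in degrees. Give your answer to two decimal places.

13.01°

Two edge vectors: Loc-101→Loc-102 = (290, -474, -91.4), Loc-101→Loc-103 = (-583, 136, -0.1).
Normal n = (Loc-101→Loc-102) × (Loc-101→Loc-103) = (12477.8, 53315.2, -236902).
So ∂z/∂easting = −n_x/n_z = 0.05267 and ∂z/∂northing = −n_y/n_z = 0.22505.
Gradient magnitude |∇z| = √(a² + b²) = √(0.00277 + 0.05065) = 0.23113.
True dip = arctan(0.23113) = 13.01°, dipping toward SSW (azimuth ≈ 193°).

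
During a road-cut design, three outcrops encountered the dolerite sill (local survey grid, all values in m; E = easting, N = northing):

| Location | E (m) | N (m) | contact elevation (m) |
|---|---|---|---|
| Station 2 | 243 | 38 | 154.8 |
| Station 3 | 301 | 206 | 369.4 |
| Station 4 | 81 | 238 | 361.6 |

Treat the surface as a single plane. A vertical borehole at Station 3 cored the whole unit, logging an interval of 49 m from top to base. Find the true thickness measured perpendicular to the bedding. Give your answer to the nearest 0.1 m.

31.0 m

Two edge vectors: Station 2→Station 3 = (58, 168, 214.6), Station 2→Station 4 = (-162, 200, 206.8).
Normal n = (Station 2→Station 3) × (Station 2→Station 4) = (-8177.6, -46759.6, 38816).
So ∂z/∂E = −n_x/n_z = 0.21068 and ∂z/∂N = −n_y/n_z = 1.20465.
|∇z| = √(a²+b²) = 1.22293, so dip δ = arctan(1.22293) = 50.73°.
True thickness = vertical thickness × cos δ = 49 × cos 50.73° = 31.0 m.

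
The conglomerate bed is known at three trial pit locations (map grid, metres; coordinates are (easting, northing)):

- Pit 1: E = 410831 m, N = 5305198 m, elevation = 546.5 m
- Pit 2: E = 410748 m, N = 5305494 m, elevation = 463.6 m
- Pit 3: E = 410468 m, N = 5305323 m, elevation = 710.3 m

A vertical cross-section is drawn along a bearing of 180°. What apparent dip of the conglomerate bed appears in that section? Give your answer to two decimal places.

24.23°

Let the plane be z = a·E + b·N + c.
Pit 2−Pit 1: −83a + 296b = −82.9;  Pit 3−Pit 1: −363a + 125b = 163.8.
Solving gives a = −0.60622, b = −0.45005.
Unit vector along 180° is (sin 180°, cos 180°) = (0.0000, -1.0000).
Slope in that direction = a·(0.0000) + b·(-1.0000) = 0.45005.
Apparent dip = arctan|0.45005| = 24.23° (true dip is 37.1°, so apparent ≤ true as expected).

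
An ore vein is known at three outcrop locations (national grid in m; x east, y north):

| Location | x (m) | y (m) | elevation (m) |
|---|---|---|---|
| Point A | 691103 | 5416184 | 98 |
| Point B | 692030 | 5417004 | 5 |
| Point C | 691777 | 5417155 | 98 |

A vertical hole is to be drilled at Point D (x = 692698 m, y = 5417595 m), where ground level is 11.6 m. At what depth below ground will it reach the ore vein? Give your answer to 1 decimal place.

73.6 m

Let the plane be z = a·x + b·y + c.
Point B−Point A: 927a + 820b = −93;  Point C−Point A: 674a + 971b = 0.
Solving gives a = −0.259911869, b = 0.180412564.
Then c = 98 − a·691103 − b·5416184 = −797423.77.
At (692698, 5417595): z_contact = −180040.43 + 977402.20 − 797423.77 = -62.00 m.
Depth below ground = 11.6 − (-62.00) = 73.6 m.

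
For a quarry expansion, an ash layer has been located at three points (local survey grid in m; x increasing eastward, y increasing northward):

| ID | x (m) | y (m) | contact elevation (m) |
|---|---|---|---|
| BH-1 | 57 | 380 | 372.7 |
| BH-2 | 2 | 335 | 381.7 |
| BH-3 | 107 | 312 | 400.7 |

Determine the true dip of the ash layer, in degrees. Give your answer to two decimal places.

19.26°

Two edge vectors: BH-1→BH-2 = (-55, -45, 9), BH-1→BH-3 = (50, -68, 28).
Normal n = (BH-1→BH-2) × (BH-1→BH-3) = (-648, 1990, 5990).
So ∂z/∂x = −n_x/n_z = 0.10818 and ∂z/∂y = −n_y/n_z = −0.33222.
Gradient magnitude |∇z| = √(a² + b²) = √(0.01170 + 0.11037) = 0.34939.
True dip = arctan(0.34939) = 19.26°, dipping toward NNW (azimuth ≈ 342°).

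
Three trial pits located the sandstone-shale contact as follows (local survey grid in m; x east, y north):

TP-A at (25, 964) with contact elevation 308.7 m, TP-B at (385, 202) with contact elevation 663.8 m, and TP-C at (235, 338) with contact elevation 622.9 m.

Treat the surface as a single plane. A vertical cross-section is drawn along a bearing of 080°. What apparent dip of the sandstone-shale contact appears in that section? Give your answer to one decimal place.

19.8°

Let the plane be z = a·x + b·y + c.
TP-B−TP-A: 360a − 762b = 355.1;  TP-C−TP-A: 210a − 626b = 314.2.
Solving gives a = −0.26213, b = −0.58985.
Unit vector along 080° is (sin 80°, cos 80°) = (0.9848, 0.1736).
Slope in that direction = a·(0.9848) + b·(0.1736) = −0.36058.
Apparent dip = arctan|0.36058| = 19.8° (true dip is 32.8°, so apparent ≤ true as expected).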